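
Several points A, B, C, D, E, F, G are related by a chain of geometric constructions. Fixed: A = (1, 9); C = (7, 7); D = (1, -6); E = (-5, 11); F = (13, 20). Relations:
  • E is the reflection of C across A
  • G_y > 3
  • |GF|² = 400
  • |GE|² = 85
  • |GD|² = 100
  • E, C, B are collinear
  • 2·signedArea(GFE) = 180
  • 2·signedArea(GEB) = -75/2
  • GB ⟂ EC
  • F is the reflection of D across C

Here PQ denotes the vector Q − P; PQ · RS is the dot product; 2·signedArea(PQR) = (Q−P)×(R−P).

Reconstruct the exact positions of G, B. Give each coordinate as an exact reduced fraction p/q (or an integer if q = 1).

1. G_x = 1  [line 9·x + -18·y + 63 = 0 ∩ |GE|² = 85]
2. G_y = 4  [line 9·x + -18·y + 63 = 0 ∩ |GE|² = 85]
   → G = (1, 4)
3. B_x = 5/2  [2·signedArea(GEB) = -75/2 ∩ E, C, B are collinear]
4. B_y = 17/2  [2·signedArea(GEB) = -75/2 ∩ E, C, B are collinear]
   → B = (5/2, 17/2)

B = (5/2, 17/2)
G = (1, 4)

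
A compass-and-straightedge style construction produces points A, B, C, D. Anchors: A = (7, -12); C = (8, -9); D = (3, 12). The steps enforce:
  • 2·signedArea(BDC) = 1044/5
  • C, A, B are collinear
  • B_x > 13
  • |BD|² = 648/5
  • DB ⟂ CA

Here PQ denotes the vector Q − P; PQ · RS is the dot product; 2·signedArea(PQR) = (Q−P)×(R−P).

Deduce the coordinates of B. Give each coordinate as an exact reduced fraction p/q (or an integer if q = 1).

1. B_x = 69/5  [C, A, B are collinear ∩ DB ⟂ CA]
2. B_y = 42/5  [C, A, B are collinear ∩ DB ⟂ CA]
   → B = (69/5, 42/5)

B = (69/5, 42/5)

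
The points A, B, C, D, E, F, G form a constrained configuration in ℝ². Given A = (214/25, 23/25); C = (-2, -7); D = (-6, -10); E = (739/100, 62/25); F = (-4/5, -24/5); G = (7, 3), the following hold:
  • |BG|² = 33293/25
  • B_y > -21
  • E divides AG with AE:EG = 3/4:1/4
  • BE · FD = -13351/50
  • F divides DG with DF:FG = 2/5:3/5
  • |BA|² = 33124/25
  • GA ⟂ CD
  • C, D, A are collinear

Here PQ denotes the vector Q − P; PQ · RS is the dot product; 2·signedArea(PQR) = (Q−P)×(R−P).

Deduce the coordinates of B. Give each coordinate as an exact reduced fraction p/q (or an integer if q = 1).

1. B_x = -514/25  [line 26/5·x + 26/5·y + 26962/125 = 0 ∩ |BA|² = 33124/25]
2. B_y = -523/25  [line 26/5·x + 26/5·y + 26962/125 = 0 ∩ |BA|² = 33124/25]
   → B = (-514/25, -523/25)

B = (-514/25, -523/25)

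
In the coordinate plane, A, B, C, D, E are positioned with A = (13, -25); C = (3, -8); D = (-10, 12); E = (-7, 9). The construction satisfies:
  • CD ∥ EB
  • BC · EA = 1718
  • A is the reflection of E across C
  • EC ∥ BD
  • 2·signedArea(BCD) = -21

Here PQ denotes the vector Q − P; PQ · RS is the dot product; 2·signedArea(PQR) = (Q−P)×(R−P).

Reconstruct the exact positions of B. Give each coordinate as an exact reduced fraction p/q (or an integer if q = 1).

1. B_x = -20  [EC ∥ BD ∩ CD ∥ EB]
2. B_y = 29  [EC ∥ BD ∩ CD ∥ EB]
   → B = (-20, 29)

B = (-20, 29)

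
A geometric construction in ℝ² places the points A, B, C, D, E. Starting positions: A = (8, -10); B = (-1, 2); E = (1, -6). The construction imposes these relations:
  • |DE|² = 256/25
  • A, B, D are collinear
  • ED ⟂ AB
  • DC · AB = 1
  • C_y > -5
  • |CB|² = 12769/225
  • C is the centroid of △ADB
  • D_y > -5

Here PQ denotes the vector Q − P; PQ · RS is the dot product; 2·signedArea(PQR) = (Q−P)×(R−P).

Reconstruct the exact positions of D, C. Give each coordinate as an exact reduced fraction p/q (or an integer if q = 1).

C = (88/25, -302/75)
D = (89/25, -102/25)

1. D_x = 89/25  [A, B, D are collinear ∩ ED ⟂ AB]
2. D_y = -102/25  [A, B, D are collinear ∩ ED ⟂ AB]
   → D = (89/25, -102/25)
3. C_x = 88/25  [C is the centroid of △ADB]
4. C_y = -302/75  [C is the centroid of △ADB]
   → C = (88/25, -302/75)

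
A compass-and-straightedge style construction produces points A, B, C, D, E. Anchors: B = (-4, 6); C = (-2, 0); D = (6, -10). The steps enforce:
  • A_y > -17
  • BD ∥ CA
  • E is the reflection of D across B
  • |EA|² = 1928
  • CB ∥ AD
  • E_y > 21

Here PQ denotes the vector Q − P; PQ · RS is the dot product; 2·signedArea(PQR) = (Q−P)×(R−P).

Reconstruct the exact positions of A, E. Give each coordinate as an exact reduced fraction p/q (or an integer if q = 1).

A = (8, -16)
E = (-14, 22)

1. A_x = 8  [CB ∥ AD ∩ BD ∥ CA]
2. A_y = -16  [CB ∥ AD ∩ BD ∥ CA]
   → A = (8, -16)
3. E_x = -14  [E is the reflection of D across B]
4. E_y = 22  [E is the reflection of D across B]
   → E = (-14, 22)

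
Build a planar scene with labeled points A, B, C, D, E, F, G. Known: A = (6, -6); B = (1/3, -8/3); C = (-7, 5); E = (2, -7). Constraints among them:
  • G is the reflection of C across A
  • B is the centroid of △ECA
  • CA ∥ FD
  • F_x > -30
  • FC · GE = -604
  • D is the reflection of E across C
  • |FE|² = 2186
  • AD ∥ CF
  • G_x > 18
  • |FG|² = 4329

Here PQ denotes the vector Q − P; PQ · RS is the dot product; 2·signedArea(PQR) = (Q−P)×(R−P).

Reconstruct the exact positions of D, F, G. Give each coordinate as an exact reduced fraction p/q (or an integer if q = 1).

D = (-16, 17)
F = (-29, 28)
G = (19, -17)

1. D_x = -16  [D is the reflection of E across C]
2. D_y = 17  [D is the reflection of E across C]
   → D = (-16, 17)
3. F_x = -29  [CA ∥ FD ∩ AD ∥ CF]
4. F_y = 28  [CA ∥ FD ∩ AD ∥ CF]
   → F = (-29, 28)
5. G_x = 19  [G is the reflection of C across A]
6. G_y = -17  [G is the reflection of C across A]
   → G = (19, -17)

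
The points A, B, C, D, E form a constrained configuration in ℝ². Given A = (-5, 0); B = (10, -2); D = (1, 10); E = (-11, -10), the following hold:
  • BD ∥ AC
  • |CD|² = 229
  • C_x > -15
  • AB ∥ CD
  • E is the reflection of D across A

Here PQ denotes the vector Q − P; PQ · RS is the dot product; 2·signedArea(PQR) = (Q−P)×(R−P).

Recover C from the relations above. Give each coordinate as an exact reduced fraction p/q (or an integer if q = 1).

1. C_x = -14  [AB ∥ CD ∩ BD ∥ AC]
2. C_y = 12  [AB ∥ CD ∩ BD ∥ AC]
   → C = (-14, 12)

C = (-14, 12)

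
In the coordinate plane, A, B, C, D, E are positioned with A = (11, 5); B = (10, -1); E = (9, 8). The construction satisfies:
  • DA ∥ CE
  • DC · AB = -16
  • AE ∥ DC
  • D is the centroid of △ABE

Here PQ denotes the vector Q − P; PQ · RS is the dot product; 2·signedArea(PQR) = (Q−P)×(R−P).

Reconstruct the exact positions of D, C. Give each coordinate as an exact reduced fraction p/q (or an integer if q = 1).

1. D_x = 10  [D is the centroid of △ABE]
2. D_y = 4  [D is the centroid of △ABE]
   → D = (10, 4)
3. C_x = 8  [DA ∥ CE ∩ AE ∥ DC]
4. C_y = 7  [DA ∥ CE ∩ AE ∥ DC]
   → C = (8, 7)

C = (8, 7)
D = (10, 4)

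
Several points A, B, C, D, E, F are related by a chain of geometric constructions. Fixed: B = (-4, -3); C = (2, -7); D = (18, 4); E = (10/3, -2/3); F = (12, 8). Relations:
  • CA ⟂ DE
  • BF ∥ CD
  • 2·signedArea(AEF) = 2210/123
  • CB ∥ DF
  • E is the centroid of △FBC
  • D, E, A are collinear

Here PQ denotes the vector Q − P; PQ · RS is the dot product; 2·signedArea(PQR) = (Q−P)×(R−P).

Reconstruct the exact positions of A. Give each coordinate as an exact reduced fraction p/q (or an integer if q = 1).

1. A_x = 12/41  [D, E, A are collinear ∩ CA ⟂ DE]
2. A_y = -67/41  [D, E, A are collinear ∩ CA ⟂ DE]
   → A = (12/41, -67/41)

A = (12/41, -67/41)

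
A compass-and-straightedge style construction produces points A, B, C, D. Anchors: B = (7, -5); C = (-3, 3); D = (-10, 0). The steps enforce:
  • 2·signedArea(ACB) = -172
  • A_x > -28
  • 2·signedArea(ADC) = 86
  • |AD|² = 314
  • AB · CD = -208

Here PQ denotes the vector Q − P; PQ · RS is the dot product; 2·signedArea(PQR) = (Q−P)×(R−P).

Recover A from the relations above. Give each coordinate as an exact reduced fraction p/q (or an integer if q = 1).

1. A_x = -27  [AB · CD = -208 ∩ 2·signedArea(ACB) = -172]
2. A_y = 5  [AB · CD = -208 ∩ 2·signedArea(ACB) = -172]
   → A = (-27, 5)

A = (-27, 5)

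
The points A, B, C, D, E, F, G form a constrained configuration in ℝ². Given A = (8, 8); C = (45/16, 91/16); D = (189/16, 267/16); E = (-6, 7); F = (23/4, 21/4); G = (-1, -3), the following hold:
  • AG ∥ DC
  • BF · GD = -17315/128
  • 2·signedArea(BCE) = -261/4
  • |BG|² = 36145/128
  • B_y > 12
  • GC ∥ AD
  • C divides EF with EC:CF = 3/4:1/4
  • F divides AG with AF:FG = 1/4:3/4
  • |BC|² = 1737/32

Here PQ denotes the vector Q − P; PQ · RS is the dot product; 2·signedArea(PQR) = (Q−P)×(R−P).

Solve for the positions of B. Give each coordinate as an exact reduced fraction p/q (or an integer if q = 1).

1. B_x = 75/16  [2·signedArea(BCE) = -261/4 ∩ BF · GD = -17315/128]
2. B_y = 205/16  [2·signedArea(BCE) = -261/4 ∩ BF · GD = -17315/128]
   → B = (75/16, 205/16)

B = (75/16, 205/16)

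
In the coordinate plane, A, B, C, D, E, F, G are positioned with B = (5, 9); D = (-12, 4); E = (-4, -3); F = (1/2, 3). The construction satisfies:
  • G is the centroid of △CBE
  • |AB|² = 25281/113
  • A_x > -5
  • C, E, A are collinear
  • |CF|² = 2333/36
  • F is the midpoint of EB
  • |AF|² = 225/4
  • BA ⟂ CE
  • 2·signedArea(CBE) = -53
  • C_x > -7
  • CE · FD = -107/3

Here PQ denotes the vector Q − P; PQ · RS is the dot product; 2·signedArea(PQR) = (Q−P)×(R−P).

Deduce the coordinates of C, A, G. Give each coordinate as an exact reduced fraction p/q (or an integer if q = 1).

1. C_x = -20/3  [CE · FD = -107/3 ∩ 2·signedArea(CBE) = -53]
2. C_y = -2/3  [CE · FD = -107/3 ∩ 2·signedArea(CBE) = -53]
   → C = (-20/3, -2/3)
3. A_x = -548/113  [C, E, A are collinear ∩ BA ⟂ CE]
4. A_y = -255/113  [C, E, A are collinear ∩ BA ⟂ CE]
   → A = (-548/113, -255/113)
5. G_x = -17/9  [G is the centroid of △CBE]
6. G_y = 16/9  [G is the centroid of △CBE]
   → G = (-17/9, 16/9)

A = (-548/113, -255/113)
C = (-20/3, -2/3)
G = (-17/9, 16/9)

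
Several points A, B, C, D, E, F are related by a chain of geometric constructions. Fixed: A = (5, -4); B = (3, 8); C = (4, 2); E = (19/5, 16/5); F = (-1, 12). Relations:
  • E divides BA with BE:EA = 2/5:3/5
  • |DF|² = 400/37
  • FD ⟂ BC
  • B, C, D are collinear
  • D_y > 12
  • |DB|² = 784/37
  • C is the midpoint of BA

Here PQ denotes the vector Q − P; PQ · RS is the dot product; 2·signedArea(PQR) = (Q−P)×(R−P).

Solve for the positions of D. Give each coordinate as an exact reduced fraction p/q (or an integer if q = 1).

D = (83/37, 464/37)

1. D_x = 83/37  [B, C, D are collinear ∩ FD ⟂ BC]
2. D_y = 464/37  [B, C, D are collinear ∩ FD ⟂ BC]
   → D = (83/37, 464/37)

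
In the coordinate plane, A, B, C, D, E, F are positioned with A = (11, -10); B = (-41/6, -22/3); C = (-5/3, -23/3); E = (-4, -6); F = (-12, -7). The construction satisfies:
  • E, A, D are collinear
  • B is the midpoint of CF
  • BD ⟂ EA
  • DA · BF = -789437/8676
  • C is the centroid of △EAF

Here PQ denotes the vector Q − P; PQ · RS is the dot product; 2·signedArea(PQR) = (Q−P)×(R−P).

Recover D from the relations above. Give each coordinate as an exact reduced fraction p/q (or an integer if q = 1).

D = (-3043/482, -3892/723)

1. D_x = -3043/482  [E, A, D are collinear ∩ BD ⟂ EA]
2. D_y = -3892/723  [E, A, D are collinear ∩ BD ⟂ EA]
   → D = (-3043/482, -3892/723)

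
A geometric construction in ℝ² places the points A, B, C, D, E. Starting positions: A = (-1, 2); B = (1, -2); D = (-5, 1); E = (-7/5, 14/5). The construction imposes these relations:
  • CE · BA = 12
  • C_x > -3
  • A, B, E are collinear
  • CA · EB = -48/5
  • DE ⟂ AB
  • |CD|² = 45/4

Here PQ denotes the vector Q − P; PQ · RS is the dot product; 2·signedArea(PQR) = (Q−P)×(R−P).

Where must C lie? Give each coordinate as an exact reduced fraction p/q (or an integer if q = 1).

C = (-2, -1/2)

1. C_x = -2  [line -12/5·x + 24/5·y + -12/5 = 0 ∩ |CD|² = 45/4]
2. C_y = -1/2  [line -12/5·x + 24/5·y + -12/5 = 0 ∩ |CD|² = 45/4]
   → C = (-2, -1/2)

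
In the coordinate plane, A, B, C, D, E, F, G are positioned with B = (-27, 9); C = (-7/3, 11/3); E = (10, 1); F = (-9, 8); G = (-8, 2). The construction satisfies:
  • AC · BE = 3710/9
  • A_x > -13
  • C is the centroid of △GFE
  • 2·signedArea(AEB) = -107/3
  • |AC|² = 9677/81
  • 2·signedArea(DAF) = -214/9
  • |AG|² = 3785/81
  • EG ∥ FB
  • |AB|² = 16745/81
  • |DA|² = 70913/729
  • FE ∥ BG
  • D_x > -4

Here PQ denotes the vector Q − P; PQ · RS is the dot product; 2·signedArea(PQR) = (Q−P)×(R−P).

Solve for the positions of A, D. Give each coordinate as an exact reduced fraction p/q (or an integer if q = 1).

1. A_x = -115/9  [2·signedArea(AEB) = -107/3 ∩ AC · BE = 3710/9]
2. A_y = 62/9  [2·signedArea(AEB) = -107/3 ∩ AC · BE = 3710/9]
   → A = (-115/9, 62/9)
3. D_x = -97/27  [line -10/9·x + 34/9·y + -148/9 = 0 ∩ |DA|² = 70913/729]
4. D_y = 89/27  [line -10/9·x + 34/9·y + -148/9 = 0 ∩ |DA|² = 70913/729]
   → D = (-97/27, 89/27)

A = (-115/9, 62/9)
D = (-97/27, 89/27)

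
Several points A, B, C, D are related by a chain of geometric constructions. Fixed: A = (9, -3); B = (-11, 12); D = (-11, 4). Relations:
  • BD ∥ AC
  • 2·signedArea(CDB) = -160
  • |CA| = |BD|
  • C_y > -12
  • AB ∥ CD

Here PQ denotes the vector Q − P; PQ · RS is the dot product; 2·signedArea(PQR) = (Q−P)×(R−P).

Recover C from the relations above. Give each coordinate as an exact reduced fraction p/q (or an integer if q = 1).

C = (9, -11)

1. C_x = 9  [AB ∥ CD ∩ BD ∥ AC]
2. C_y = -11  [AB ∥ CD ∩ BD ∥ AC]
   → C = (9, -11)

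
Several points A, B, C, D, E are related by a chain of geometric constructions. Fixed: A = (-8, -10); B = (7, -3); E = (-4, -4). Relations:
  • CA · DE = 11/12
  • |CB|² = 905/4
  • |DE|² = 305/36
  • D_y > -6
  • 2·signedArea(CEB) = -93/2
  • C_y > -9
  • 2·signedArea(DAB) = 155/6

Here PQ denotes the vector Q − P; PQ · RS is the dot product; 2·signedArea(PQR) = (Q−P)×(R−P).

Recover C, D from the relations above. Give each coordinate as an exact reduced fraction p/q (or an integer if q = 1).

C = (-7, -17/2)
D = (-4/3, -31/6)

1. D_x = -4/3  [line -7·x + 15·y + 409/6 = 0 ∩ |DE|² = 305/36]
2. D_y = -31/6  [line -7·x + 15·y + 409/6 = 0 ∩ |DE|² = 305/36]
   → D = (-4/3, -31/6)
3. C_x = -7  [2·signedArea(CEB) = -93/2 ∩ CA · DE = 11/12]
4. C_y = -17/2  [2·signedArea(CEB) = -93/2 ∩ CA · DE = 11/12]
   → C = (-7, -17/2)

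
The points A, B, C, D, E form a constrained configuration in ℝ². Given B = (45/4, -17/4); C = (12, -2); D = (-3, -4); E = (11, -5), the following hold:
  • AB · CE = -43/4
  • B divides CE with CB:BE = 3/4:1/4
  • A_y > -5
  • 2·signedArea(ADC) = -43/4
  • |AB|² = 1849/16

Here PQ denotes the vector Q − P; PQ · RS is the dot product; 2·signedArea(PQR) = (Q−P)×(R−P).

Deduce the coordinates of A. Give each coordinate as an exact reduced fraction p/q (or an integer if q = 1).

1. A_x = 1/2  [AB · CE = -43/4 ∩ 2·signedArea(ADC) = -43/4]
2. A_y = -17/4  [AB · CE = -43/4 ∩ 2·signedArea(ADC) = -43/4]
   → A = (1/2, -17/4)

A = (1/2, -17/4)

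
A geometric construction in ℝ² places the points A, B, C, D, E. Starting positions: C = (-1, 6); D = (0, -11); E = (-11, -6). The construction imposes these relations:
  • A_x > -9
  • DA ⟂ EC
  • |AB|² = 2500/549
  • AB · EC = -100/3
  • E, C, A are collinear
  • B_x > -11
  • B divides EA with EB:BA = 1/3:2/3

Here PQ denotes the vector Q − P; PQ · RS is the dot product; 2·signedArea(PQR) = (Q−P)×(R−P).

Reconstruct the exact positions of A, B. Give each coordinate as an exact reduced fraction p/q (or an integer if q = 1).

1. A_x = -546/61  [E, C, A are collinear ∩ DA ⟂ EC]
2. A_y = -216/61  [E, C, A are collinear ∩ DA ⟂ EC]
   → A = (-546/61, -216/61)
3. B_x = -1888/183  [B divides EA with EB:BA = 1/3:2/3]
4. B_y = -316/61  [B divides EA with EB:BA = 1/3:2/3]
   → B = (-1888/183, -316/61)

A = (-546/61, -216/61)
B = (-1888/183, -316/61)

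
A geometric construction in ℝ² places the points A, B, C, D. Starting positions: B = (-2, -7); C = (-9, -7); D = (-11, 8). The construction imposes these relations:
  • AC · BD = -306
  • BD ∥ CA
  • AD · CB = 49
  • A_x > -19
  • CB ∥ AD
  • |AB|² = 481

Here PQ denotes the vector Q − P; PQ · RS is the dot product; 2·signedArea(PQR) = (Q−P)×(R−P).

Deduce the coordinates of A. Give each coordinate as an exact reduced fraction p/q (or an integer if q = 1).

A = (-18, 8)

1. A_x = -18  [CB ∥ AD ∩ BD ∥ CA]
2. A_y = 8  [CB ∥ AD ∩ BD ∥ CA]
   → A = (-18, 8)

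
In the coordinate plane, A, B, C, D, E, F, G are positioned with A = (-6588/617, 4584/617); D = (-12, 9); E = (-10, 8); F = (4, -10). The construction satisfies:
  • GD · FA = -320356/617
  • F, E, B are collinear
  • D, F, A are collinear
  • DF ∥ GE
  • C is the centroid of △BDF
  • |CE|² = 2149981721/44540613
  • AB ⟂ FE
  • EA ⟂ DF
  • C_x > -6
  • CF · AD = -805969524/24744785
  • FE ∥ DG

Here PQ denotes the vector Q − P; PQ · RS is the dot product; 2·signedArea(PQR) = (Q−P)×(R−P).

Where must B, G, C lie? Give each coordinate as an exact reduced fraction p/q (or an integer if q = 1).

1. B_x = -400203/40105  [F, E, B are collinear ∩ AB ⟂ FE]
2. B_y = 319751/40105  [F, E, B are collinear ∩ AB ⟂ FE]
   → B = (-400203/40105, 319751/40105)
3. G_x = -26  [DF ∥ GE ∩ FE ∥ DG]
4. G_y = 27  [DF ∥ GE ∩ FE ∥ DG]
   → G = (-26, 27)
5. C_x = -721043/120315  [C is the centroid of △BDF]
6. C_y = 279646/120315  [C is the centroid of △BDF]
   → C = (-721043/120315, 279646/120315)

B = (-400203/40105, 319751/40105)
C = (-721043/120315, 279646/120315)
G = (-26, 27)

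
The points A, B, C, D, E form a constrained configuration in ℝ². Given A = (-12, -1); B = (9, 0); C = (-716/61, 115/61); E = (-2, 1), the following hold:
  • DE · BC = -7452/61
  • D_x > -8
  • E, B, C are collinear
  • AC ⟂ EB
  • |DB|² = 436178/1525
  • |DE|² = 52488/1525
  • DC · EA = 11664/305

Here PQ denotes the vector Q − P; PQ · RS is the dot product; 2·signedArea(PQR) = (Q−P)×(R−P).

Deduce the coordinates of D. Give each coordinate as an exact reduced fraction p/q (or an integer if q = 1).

D = (-2392/305, 467/305)

1. D_x = -2392/305  [DC · EA = 11664/305 ∩ DE · BC = -7452/61]
2. D_y = 467/305  [DC · EA = 11664/305 ∩ DE · BC = -7452/61]
   → D = (-2392/305, 467/305)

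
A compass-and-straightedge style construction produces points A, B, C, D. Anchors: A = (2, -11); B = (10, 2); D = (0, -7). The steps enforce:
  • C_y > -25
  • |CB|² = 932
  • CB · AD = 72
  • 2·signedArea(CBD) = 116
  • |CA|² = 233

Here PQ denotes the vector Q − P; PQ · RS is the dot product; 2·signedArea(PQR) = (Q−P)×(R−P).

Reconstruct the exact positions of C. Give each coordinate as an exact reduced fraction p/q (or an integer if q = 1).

1. C_x = -6  [2·signedArea(CBD) = 116 ∩ CB · AD = 72]
2. C_y = -24  [2·signedArea(CBD) = 116 ∩ CB · AD = 72]
   → C = (-6, -24)

C = (-6, -24)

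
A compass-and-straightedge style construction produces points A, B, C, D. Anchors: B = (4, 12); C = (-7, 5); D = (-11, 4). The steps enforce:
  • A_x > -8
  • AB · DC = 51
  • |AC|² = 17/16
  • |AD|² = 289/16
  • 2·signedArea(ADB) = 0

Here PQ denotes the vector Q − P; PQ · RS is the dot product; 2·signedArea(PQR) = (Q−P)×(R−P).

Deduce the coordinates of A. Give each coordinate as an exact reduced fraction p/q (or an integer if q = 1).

A = (-29/4, 6)

1. A_x = -29/4  [2·signedArea(ADB) = 0 ∩ AB · DC = 51]
2. A_y = 6  [2·signedArea(ADB) = 0 ∩ AB · DC = 51]
   → A = (-29/4, 6)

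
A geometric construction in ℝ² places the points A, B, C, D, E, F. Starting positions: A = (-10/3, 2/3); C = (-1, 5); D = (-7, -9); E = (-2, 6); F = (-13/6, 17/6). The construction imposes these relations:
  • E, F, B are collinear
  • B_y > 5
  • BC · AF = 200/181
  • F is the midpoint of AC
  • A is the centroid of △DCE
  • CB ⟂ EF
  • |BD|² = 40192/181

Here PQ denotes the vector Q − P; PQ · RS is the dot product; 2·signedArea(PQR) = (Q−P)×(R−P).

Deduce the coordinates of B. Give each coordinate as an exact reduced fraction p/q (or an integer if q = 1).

B = (-371/181, 915/181)

1. B_x = -371/181  [E, F, B are collinear ∩ CB ⟂ EF]
2. B_y = 915/181  [E, F, B are collinear ∩ CB ⟂ EF]
   → B = (-371/181, 915/181)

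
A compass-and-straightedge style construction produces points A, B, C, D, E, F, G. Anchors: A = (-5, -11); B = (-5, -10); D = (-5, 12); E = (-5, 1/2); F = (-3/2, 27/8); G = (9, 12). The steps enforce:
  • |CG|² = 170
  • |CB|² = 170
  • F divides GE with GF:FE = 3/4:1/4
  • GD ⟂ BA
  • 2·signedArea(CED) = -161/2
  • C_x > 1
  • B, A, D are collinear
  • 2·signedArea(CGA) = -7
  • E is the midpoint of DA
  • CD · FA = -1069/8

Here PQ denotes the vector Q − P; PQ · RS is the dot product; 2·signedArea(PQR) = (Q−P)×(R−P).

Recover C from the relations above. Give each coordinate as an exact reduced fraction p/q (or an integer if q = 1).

1. C_x = 2  [2·signedArea(CED) = -161/2 ∩ CD · FA = -1069/8]
2. C_y = 1  [2·signedArea(CED) = -161/2 ∩ CD · FA = -1069/8]
   → C = (2, 1)

C = (2, 1)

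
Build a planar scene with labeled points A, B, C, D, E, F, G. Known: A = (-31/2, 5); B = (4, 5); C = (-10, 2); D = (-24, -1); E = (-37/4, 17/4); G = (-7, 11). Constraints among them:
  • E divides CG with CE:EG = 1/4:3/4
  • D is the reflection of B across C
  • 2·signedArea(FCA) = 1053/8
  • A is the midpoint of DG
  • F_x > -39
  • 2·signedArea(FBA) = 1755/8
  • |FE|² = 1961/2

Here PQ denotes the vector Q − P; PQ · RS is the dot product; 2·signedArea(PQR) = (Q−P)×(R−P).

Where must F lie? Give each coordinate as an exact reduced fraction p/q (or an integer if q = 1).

F = (-155/4, -25/4)

1. F_x = -155/4  [2·signedArea(FCA) = 1053/8 ∩ 2·signedArea(FBA) = 1755/8]
2. F_y = -25/4  [2·signedArea(FCA) = 1053/8 ∩ 2·signedArea(FBA) = 1755/8]
   → F = (-155/4, -25/4)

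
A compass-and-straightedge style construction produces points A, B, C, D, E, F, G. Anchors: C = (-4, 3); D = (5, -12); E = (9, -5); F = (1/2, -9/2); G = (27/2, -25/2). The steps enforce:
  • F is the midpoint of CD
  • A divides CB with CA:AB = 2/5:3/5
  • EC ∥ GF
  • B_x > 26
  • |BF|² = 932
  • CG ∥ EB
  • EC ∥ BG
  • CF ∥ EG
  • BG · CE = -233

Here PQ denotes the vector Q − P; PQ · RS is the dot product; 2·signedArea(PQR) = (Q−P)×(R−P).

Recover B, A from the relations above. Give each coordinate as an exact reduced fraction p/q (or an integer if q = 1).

1. B_x = 53/2  [EC ∥ BG ∩ CG ∥ EB]
2. B_y = -41/2  [EC ∥ BG ∩ CG ∥ EB]
   → B = (53/2, -41/2)
3. A_x = 41/5  [A divides CB with CA:AB = 2/5:3/5]
4. A_y = -32/5  [A divides CB with CA:AB = 2/5:3/5]
   → A = (41/5, -32/5)

A = (41/5, -32/5)
B = (53/2, -41/2)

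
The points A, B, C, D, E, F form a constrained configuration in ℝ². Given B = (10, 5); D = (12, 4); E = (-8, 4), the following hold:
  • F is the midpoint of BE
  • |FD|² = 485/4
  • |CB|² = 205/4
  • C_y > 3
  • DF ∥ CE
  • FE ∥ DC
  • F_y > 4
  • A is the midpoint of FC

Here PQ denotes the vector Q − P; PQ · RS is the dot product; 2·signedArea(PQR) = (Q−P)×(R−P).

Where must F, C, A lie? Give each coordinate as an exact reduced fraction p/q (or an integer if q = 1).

1. F_x = 1  [F is the midpoint of BE]
2. F_y = 9/2  [F is the midpoint of BE]
   → F = (1, 9/2)
3. C_x = 3  [DF ∥ CE ∩ FE ∥ DC]
4. C_y = 7/2  [DF ∥ CE ∩ FE ∥ DC]
   → C = (3, 7/2)
5. A_x = 2  [A is the midpoint of FC]
6. A_y = 4  [A is the midpoint of FC]
   → A = (2, 4)

A = (2, 4)
C = (3, 7/2)
F = (1, 9/2)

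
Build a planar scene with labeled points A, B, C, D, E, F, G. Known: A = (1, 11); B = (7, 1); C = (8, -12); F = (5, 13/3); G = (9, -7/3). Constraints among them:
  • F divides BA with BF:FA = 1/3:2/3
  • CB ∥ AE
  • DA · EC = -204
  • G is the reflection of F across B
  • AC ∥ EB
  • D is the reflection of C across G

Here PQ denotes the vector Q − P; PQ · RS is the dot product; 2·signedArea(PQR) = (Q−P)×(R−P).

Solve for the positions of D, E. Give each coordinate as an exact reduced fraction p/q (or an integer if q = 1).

D = (10, 22/3)
E = (0, 24)

1. D_x = 10  [D is the reflection of C across G]
2. D_y = 22/3  [D is the reflection of C across G]
   → D = (10, 22/3)
3. E_x = 0  [AC ∥ EB ∩ CB ∥ AE]
4. E_y = 24  [AC ∥ EB ∩ CB ∥ AE]
   → E = (0, 24)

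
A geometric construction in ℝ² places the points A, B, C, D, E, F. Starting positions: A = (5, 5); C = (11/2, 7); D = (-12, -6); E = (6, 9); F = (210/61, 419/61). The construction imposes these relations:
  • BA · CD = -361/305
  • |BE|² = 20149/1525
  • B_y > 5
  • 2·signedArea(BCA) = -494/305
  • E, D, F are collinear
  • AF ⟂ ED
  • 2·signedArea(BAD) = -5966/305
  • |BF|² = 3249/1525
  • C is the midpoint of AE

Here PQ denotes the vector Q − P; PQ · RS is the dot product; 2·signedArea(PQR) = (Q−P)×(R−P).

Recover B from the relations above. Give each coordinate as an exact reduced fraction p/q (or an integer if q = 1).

B = (267/61, 1753/305)

1. B_x = 267/61  [BA · CD = -361/305 ∩ 2·signedArea(BCA) = -494/305]
2. B_y = 1753/305  [BA · CD = -361/305 ∩ 2·signedArea(BCA) = -494/305]
   → B = (267/61, 1753/305)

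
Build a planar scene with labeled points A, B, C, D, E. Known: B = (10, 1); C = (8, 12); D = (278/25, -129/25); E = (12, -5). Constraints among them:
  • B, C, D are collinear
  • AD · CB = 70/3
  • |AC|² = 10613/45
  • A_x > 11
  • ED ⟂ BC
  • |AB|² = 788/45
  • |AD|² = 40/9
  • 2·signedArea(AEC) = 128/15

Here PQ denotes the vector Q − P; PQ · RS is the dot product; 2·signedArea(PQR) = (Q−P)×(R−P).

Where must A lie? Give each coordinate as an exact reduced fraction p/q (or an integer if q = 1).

A = (276/25, -229/75)

1. A_x = 276/25  [2·signedArea(AEC) = 128/15 ∩ AD · CB = 70/3]
2. A_y = -229/75  [2·signedArea(AEC) = 128/15 ∩ AD · CB = 70/3]
   → A = (276/25, -229/75)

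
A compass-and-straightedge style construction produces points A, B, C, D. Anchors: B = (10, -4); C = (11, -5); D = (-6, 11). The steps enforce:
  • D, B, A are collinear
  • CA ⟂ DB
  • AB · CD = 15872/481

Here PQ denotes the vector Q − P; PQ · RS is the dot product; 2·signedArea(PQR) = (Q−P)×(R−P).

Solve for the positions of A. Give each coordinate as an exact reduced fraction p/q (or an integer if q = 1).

A = (5306/481, -2389/481)

1. A_x = 5306/481  [D, B, A are collinear ∩ CA ⟂ DB]
2. A_y = -2389/481  [D, B, A are collinear ∩ CA ⟂ DB]
   → A = (5306/481, -2389/481)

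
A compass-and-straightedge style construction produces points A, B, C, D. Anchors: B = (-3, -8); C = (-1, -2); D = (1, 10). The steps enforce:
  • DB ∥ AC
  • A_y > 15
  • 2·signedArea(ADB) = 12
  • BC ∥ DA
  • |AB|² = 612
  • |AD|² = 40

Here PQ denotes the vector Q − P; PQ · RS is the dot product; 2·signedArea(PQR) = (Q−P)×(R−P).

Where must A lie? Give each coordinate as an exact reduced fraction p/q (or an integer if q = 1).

1. A_x = 3  [DB ∥ AC ∩ BC ∥ DA]
2. A_y = 16  [DB ∥ AC ∩ BC ∥ DA]
   → A = (3, 16)

A = (3, 16)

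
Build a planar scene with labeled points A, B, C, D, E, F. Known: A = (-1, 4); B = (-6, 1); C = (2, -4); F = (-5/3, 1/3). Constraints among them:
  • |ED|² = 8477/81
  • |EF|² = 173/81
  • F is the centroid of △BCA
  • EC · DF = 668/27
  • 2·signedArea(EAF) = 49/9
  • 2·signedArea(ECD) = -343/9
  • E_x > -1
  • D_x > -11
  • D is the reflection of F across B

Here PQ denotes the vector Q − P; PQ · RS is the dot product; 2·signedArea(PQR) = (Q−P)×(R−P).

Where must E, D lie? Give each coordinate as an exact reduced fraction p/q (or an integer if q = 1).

D = (-31/3, 5/3)
E = (-2/9, 1/9)

1. D_x = -31/3  [D is the reflection of F across B]
2. D_y = 5/3  [D is the reflection of F across B]
   → D = (-31/3, 5/3)
3. E_x = -2/9  [2·signedArea(EAF) = 49/9 ∩ 2·signedArea(ECD) = -343/9]
4. E_y = 1/9  [2·signedArea(EAF) = 49/9 ∩ 2·signedArea(ECD) = -343/9]
   → E = (-2/9, 1/9)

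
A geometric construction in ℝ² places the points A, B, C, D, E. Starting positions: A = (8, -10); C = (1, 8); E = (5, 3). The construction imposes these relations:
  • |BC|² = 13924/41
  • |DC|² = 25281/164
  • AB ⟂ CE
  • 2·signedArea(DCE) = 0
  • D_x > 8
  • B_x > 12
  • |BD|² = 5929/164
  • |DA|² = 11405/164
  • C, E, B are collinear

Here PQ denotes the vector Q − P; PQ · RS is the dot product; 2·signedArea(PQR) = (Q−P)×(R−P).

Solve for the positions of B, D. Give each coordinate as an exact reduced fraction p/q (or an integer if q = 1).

1. B_x = 513/41  [C, E, B are collinear ∩ AB ⟂ CE]
2. B_y = -262/41  [C, E, B are collinear ∩ AB ⟂ CE]
   → B = (513/41, -262/41)
3. D_x = 359/41  [line 5·x + 4·y + -37 = 0 ∩ |DC|² = 25281/164]
4. D_y = -139/82  [line 5·x + 4·y + -37 = 0 ∩ |DC|² = 25281/164]
   → D = (359/41, -139/82)

B = (513/41, -262/41)
D = (359/41, -139/82)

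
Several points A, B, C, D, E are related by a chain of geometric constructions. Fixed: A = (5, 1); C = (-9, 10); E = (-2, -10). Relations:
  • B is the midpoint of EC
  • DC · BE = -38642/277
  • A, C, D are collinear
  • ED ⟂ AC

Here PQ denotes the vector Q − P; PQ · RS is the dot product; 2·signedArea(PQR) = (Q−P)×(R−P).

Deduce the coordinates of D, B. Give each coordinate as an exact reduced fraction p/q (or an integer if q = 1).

1. D_x = 1399/277  [A, C, D are collinear ∩ ED ⟂ AC]
2. D_y = 268/277  [A, C, D are collinear ∩ ED ⟂ AC]
   → D = (1399/277, 268/277)
3. B_x = -11/2  [B is the midpoint of EC]
4. B_y = 0  [B is the midpoint of EC]
   → B = (-11/2, 0)

B = (-11/2, 0)
D = (1399/277, 268/277)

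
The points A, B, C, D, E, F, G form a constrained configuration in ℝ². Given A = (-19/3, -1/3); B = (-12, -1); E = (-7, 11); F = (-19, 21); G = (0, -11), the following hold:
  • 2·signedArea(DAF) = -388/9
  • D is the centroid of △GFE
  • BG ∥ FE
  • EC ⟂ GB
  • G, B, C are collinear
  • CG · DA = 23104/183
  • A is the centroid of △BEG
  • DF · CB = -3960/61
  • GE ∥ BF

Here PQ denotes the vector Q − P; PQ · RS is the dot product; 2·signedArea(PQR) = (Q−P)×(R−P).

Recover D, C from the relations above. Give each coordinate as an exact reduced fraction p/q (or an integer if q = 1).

1. D_x = -26/3  [D is the centroid of △GFE]
2. D_y = 7  [D is the centroid of △GFE]
   → D = (-26/3, 7)
3. C_x = -912/61  [G, B, C are collinear ∩ EC ⟂ GB]
4. C_y = 89/61  [G, B, C are collinear ∩ EC ⟂ GB]
   → C = (-912/61, 89/61)

C = (-912/61, 89/61)
D = (-26/3, 7)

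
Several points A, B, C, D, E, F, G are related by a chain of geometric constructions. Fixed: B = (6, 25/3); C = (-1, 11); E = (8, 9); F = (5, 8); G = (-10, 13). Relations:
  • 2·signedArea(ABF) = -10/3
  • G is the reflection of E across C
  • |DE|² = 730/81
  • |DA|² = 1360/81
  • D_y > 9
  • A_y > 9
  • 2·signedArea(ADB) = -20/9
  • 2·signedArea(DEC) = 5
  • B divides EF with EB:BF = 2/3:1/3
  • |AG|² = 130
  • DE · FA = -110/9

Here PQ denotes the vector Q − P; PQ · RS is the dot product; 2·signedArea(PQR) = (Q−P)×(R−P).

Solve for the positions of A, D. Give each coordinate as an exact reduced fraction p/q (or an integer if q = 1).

A = (1, 10)
D = (5, 82/9)

1. A_x = 1  [line 1/3·x + -1·y + 29/3 = 0 ∩ |AG|² = 130]
2. A_y = 10  [line 1/3·x + -1·y + 29/3 = 0 ∩ |AG|² = 130]
   → A = (1, 10)
3. D_x = 5  [2·signedArea(ADB) = -20/9 ∩ 2·signedArea(DEC) = 5]
4. D_y = 82/9  [2·signedArea(ADB) = -20/9 ∩ 2·signedArea(DEC) = 5]
   → D = (5, 82/9)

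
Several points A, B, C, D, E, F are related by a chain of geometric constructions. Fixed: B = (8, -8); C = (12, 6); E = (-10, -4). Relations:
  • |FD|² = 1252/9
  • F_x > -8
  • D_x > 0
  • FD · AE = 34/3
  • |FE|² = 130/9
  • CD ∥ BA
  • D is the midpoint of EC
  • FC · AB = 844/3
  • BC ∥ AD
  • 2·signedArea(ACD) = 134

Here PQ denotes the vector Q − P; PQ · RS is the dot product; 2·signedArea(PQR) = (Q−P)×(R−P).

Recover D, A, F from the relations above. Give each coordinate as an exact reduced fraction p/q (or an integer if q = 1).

A = (-3, -13)
D = (1, 1)
F = (-23/3, -7)

1. D_x = 1  [D is the midpoint of EC]
2. D_y = 1  [D is the midpoint of EC]
   → D = (1, 1)
3. A_x = -3  [BC ∥ AD ∩ CD ∥ BA]
4. A_y = -13  [BC ∥ AD ∩ CD ∥ BA]
   → A = (-3, -13)
5. F_x = -23/3  [FC · AB = 844/3 ∩ FD · AE = 34/3]
6. F_y = -7  [FC · AB = 844/3 ∩ FD · AE = 34/3]
   → F = (-23/3, -7)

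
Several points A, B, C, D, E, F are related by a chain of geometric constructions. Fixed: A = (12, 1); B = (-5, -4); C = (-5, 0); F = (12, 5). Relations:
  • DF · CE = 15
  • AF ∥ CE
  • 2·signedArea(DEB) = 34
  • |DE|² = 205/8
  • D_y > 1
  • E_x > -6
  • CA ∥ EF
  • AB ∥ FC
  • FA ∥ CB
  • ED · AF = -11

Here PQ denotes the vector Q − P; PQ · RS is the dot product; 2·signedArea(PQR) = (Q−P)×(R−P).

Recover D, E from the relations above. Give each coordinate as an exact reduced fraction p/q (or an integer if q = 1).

1. E_x = -5  [CA ∥ EF ∩ AF ∥ CE]
2. E_y = 4  [CA ∥ EF ∩ AF ∥ CE]
   → E = (-5, 4)
3. D_x = -3/4  [2·signedArea(DEB) = 34 ∩ DF · CE = 15]
4. D_y = 5/4  [2·signedArea(DEB) = 34 ∩ DF · CE = 15]
   → D = (-3/4, 5/4)

D = (-3/4, 5/4)
E = (-5, 4)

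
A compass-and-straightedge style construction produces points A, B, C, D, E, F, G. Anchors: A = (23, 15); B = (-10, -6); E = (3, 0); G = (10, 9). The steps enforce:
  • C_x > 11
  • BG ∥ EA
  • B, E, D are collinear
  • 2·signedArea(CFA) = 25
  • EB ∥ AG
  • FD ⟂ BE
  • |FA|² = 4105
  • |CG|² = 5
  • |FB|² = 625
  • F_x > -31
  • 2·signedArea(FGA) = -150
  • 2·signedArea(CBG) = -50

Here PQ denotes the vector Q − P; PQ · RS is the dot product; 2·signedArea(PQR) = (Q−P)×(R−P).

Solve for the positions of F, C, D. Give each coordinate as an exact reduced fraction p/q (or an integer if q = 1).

C = (12, 8)
D = (-1320/41, -666/41)
F = (-30, -21)

1. C_x = 12  [line -15·x + 20·y + 20 = 0 ∩ |CG|² = 5]
2. C_y = 8  [line -15·x + 20·y + 20 = 0 ∩ |CG|² = 5]
   → C = (12, 8)
3. F_x = -30  [2·signedArea(FGA) = -150 ∩ 2·signedArea(CFA) = 25]
4. F_y = -21  [2·signedArea(FGA) = -150 ∩ 2·signedArea(CFA) = 25]
   → F = (-30, -21)
5. D_x = -1320/41  [B, E, D are collinear ∩ FD ⟂ BE]
6. D_y = -666/41  [B, E, D are collinear ∩ FD ⟂ BE]
   → D = (-1320/41, -666/41)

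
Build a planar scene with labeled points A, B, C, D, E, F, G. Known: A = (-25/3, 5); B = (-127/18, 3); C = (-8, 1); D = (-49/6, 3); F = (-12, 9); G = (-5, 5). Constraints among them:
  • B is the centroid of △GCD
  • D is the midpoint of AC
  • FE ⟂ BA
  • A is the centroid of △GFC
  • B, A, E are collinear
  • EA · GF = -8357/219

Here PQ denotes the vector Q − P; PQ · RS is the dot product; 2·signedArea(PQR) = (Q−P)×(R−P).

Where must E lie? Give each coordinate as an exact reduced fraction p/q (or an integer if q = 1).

E = (-4092/365, 3469/365)

1. E_x = -4092/365  [B, A, E are collinear ∩ FE ⟂ BA]
2. E_y = 3469/365  [B, A, E are collinear ∩ FE ⟂ BA]
   → E = (-4092/365, 3469/365)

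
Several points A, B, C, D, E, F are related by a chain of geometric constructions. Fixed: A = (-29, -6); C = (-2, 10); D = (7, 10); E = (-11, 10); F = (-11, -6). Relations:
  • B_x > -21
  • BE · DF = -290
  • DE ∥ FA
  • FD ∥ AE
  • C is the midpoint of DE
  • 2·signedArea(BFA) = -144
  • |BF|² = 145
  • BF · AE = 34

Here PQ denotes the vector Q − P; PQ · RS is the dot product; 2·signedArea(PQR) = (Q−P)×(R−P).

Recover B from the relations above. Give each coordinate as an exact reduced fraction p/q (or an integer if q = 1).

1. B_x = -20  [BF · AE = 34 ∩ 2·signedArea(BFA) = -144]
2. B_y = 2  [BF · AE = 34 ∩ 2·signedArea(BFA) = -144]
   → B = (-20, 2)

B = (-20, 2)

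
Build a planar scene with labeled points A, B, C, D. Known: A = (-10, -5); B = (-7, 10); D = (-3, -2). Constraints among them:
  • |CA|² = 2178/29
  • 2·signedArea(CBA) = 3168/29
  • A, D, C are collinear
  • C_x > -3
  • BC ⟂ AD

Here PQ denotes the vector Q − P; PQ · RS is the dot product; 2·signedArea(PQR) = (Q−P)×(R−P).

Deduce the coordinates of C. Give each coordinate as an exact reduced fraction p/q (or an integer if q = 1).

1. C_x = -59/29  [A, D, C are collinear ∩ BC ⟂ AD]
2. C_y = -46/29  [A, D, C are collinear ∩ BC ⟂ AD]
   → C = (-59/29, -46/29)

C = (-59/29, -46/29)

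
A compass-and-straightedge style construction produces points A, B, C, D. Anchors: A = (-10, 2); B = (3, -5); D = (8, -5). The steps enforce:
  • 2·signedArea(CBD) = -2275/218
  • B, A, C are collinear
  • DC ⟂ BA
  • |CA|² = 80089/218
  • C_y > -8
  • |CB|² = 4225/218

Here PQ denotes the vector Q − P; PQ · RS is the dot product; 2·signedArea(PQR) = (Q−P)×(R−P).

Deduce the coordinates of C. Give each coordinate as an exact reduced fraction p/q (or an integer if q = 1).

1. C_x = 1499/218  [B, A, C are collinear ∩ DC ⟂ BA]
2. C_y = -1545/218  [B, A, C are collinear ∩ DC ⟂ BA]
   → C = (1499/218, -1545/218)

C = (1499/218, -1545/218)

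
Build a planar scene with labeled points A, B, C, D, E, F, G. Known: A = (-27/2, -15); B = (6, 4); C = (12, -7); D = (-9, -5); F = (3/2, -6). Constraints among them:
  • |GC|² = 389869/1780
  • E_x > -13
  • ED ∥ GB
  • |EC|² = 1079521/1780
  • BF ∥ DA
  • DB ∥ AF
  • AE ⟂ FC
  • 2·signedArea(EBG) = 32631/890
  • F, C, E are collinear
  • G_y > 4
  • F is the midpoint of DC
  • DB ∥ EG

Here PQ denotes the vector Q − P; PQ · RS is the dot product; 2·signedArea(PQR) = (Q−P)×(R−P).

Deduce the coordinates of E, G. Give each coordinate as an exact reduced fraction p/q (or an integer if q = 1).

1. E_x = -11139/890  [F, C, E are collinear ∩ AE ⟂ FC]
2. E_y = -2076/445  [F, C, E are collinear ∩ AE ⟂ FC]
   → E = (-11139/890, -2076/445)
3. G_x = 2211/890  [ED ∥ GB ∩ DB ∥ EG]
4. G_y = 1929/445  [ED ∥ GB ∩ DB ∥ EG]
   → G = (2211/890, 1929/445)

E = (-11139/890, -2076/445)
G = (2211/890, 1929/445)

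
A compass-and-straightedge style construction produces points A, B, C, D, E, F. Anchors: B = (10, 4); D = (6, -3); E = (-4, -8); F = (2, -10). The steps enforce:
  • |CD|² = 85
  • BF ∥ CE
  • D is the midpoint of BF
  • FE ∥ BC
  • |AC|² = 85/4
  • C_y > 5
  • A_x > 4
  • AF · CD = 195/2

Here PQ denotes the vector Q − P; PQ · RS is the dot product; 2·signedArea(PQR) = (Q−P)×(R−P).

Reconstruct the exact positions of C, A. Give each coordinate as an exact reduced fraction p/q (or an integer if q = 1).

A = (5, 3/2)
C = (4, 6)

1. C_x = 4  [BF ∥ CE ∩ FE ∥ BC]
2. C_y = 6  [BF ∥ CE ∩ FE ∥ BC]
   → C = (4, 6)
3. A_x = 5  [line -2·x + 9·y + -7/2 = 0 ∩ |AC|² = 85/4]
4. A_y = 3/2  [line -2·x + 9·y + -7/2 = 0 ∩ |AC|² = 85/4]
   → A = (5, 3/2)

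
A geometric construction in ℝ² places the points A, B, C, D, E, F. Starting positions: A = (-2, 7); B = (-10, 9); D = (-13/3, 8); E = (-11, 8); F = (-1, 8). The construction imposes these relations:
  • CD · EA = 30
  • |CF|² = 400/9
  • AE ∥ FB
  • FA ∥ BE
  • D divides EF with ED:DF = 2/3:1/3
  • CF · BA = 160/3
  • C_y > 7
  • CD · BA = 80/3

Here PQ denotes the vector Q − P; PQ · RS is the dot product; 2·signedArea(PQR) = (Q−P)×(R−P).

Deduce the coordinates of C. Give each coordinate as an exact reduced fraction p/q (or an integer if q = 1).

C = (-23/3, 8)

1. C_x = -23/3  [CD · EA = 30 ∩ CF · BA = 160/3]
2. C_y = 8  [CD · EA = 30 ∩ CF · BA = 160/3]
   → C = (-23/3, 8)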